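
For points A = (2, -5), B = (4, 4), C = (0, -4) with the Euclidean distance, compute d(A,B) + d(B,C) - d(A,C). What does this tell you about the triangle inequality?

d(A,B) = √(2² + 9²) = √85 ≈ 9.2195, d(B,C) = √(4² + 8²) = √80 ≈ 8.9443, d(A,C) = √(2² + 1²) = √5 ≈ 2.2361.
d(A,B) + d(B,C) - d(A,C) = 9.2195 + 8.9443 - 2.2361 = 18.1638 - 2.2361 = 15.9277 (to 4 decimal places). This is ≥ 0, so the triangle inequality holds for these points.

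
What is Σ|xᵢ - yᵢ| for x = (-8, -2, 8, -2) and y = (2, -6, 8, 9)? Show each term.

Σ|x_i - y_i| = |-8 - 2| + |-2 - (-6)| + |8 - 8| + |-2 - 9| = 10 + 4 + 0 + 11 = 25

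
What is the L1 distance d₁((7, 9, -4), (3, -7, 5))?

Σ|x_i - y_i| = |7 - 3| + |9 - (-7)| + |-4 - 5| = 4 + 16 + 9 = 29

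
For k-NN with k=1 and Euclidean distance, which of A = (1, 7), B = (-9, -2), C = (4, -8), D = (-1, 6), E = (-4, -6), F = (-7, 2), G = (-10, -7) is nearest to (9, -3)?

Distances: d(A) ≈ 12.8062, d(B) ≈ 18.0278, d(C) ≈ 7.0711, d(D) ≈ 13.4536, d(E) ≈ 13.3417, d(F) ≈ 16.7631, d(G) ≈ 19.4165. Nearest: C = (4, -8) with distance 7.0711.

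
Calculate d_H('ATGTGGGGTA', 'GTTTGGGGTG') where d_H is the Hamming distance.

Differing positions: 1, 3, 10. Hamming distance = 3.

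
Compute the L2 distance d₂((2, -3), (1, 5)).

√(Σ(x_i - y_i)²) = √((2 - 1)² + (-3 - 5)²)
= √(1² + (-8)²) = √(1 + 64) = √65 ≈ 8.0623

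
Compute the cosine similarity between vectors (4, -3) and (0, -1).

With u = (4, -3), v = (0, -1):
u·v = 4·0 + (-3)·(-1) = 0 + 3 = 3.
|u| = √(4² + (-3)²) = √25, |v| = √(0² + (-1)²) = √1, so |u||v| = √(25·1) = √25 = 5.
cos θ = (u·v)/(|u||v|) = 3/5 = 0.6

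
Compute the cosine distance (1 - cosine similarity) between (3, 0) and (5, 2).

With u = (3, 0), v = (5, 2):
u·v = 3·5 + 0·2 = 15 + 0 = 15.
|u| = √(3² + 0²) = √9, |v| = √(5² + 2²) = √29, so |u||v| = √(9·29) = √261.
cos θ = (u·v)/(|u||v|) = 15/√261 ≈ 0.9285
Cosine distance = 1 - cos θ ≈ 1 - 0.9285 = 0.0715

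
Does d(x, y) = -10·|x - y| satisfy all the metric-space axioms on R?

No. With c = -10 < 0, d fails non-negativity: d(7, 8) = -10·|7 - 8| = -10·1 = -10 < 0.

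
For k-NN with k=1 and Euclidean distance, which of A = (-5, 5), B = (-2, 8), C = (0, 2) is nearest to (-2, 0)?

Distances: d(A) ≈ 5.831, d(B) = 8, d(C) ≈ 2.8284. Nearest: C = (0, 2) with distance 2.8284.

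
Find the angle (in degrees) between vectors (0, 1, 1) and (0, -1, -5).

With u = (0, 1, 1), v = (0, -1, -5):
u·v = 0·0 + 1·(-1) + 1·(-5) = 0 + (-1) + (-5) = -6.
|u| = √(0² + 1² + 1²) = √2, |v| = √(0² + (-1)² + (-5)²) = √26, so |u||v| = √(2·26) = √52.
cos θ = (u·v)/(|u||v|) = -6/√52 ≈ -0.83205
θ = arccos(-0.83205) ≈ 146.31°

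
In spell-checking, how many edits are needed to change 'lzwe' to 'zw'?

Let D[i][j] be the edit distance between the first i characters of 'lzwe' and the first j characters of 'zw', with D[i][0] = i, D[0][j] = j, and D[i][j] = D[i-1][j-1] if the characters match, else 1 + min(D[i-1][j], D[i][j-1], D[i-1][j-1]). Filling the table (rows: prefixes of 'lzwe', columns: prefixes of 'zw'):
     ε  z  w
  ε  0  1  2
  l  1  1  2
  z  2  1  2
  w  3  2  1
  e  4  3  2
The bottom-right entry gives D[4][2] = 2, so no sequence of fewer than 2 edits works. Backtracking through the table gives one optimal edit sequence (2 edits):
  lzwe → zwe (del l @1)
  zwe → zw (del e @3)
Edit distance = 2.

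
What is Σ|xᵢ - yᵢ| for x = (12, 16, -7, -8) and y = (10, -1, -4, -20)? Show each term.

Σ|x_i - y_i| = |12 - 10| + |16 - (-1)| + |-7 - (-4)| + |-8 - (-20)| = 2 + 17 + 3 + 12 = 34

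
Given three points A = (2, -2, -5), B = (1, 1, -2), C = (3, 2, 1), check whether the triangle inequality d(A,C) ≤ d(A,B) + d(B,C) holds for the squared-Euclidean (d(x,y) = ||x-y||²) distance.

d(A,B) = 1² + 3² + 3² = 19, d(B,C) = 2² + 1² + 3² = 14, d(A,C) = 1² + 4² + 6² = 53.
d(A,C) = 53 > 19 + 14 = 33. Triangle inequality is VIOLATED. (Squared-Euclidean is not a metric — this is a counterexample.)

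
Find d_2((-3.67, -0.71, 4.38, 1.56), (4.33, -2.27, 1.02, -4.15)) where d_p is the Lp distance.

(Σ|x_i - y_i|^2)^(1/2) = (|-3.67 - 4.33|^2 + |-0.71 - (-2.27)|^2 + |4.38 - 1.02|^2 + |1.56 - (-4.15)|^2)^(1/2)
= (8^2 + 1.56^2 + 3.36^2 + 5.71^2)^(1/2) = (64 + 2.4336 + 11.2896 + 32.6041)^(1/2) = (110.3273)^(1/2) ≈ 10.5037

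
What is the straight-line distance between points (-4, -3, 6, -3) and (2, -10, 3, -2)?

√(Σ(x_i - y_i)²) = √((-4 - 2)² + (-3 - (-10))² + (6 - 3)² + (-3 - (-2))²)
= √((-6)² + 7² + 3² + (-1)²) = √(36 + 49 + 9 + 1) = √95 ≈ 9.7468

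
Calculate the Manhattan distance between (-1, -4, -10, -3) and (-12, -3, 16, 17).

Σ|x_i - y_i| = |-1 - (-12)| + |-4 - (-3)| + |-10 - 16| + |-3 - 17| = 11 + 1 + 26 + 20 = 58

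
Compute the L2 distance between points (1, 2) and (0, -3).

(Σ|x_i - y_i|^2)^(1/2) = (|1 - 0|^2 + |2 - (-3)|^2)^(1/2)
= (1^2 + 5^2)^(1/2) = (1 + 25)^(1/2) = (26)^(1/2) ≈ 5.099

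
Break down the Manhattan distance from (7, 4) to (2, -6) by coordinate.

Σ|x_i - y_i| = |7 - 2| + |4 - (-6)| = 5 + 10 = 15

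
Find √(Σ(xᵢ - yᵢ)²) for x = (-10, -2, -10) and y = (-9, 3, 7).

√(Σ(x_i - y_i)²) = √((-10 - (-9))² + (-2 - 3)² + (-10 - 7)²)
= √((-1)² + (-5)² + (-17)²) = √(1 + 25 + 289) = √315 ≈ 17.7482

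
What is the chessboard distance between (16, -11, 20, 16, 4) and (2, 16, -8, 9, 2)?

max(|x_i - y_i|) = max(|16 - 2|, |-11 - 16|, |20 - (-8)|, |16 - 9|, |4 - 2|) = max(14, 27, 28, 7, 2) = 28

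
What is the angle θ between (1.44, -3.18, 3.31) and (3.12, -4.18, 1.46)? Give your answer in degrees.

With u = (1.44, -3.18, 3.31), v = (3.12, -4.18, 1.46):
u·v = 1.44·3.12 + (-3.18)·(-4.18) + 3.31·1.46 = 4.4928 + 13.2924 + 4.8326 = 22.6178.
|u| = √(1.44² + (-3.18)² + 3.31²) = √(2.0736 + 10.1124 + 10.9561) = √23.1421, |v| = √(3.12² + (-4.18)² + 1.46²) = √(9.7344 + 17.4724 + 2.1316) = √29.3384.
cos θ = (u·v)/(|u||v|) = 22.6178/(√23.1421·√29.3384) ≈ 0.868022
θ = arccos(0.868022) ≈ 29.77°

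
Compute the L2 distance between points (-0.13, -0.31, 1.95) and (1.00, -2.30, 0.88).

(Σ|x_i - y_i|^2)^(1/2) = (|-0.13 - 1|^2 + |-0.31 - (-2.3)|^2 + |1.95 - 0.88|^2)^(1/2)
= (1.13^2 + 1.99^2 + 1.07^2)^(1/2) = (1.2769 + 3.9601 + 1.1449)^(1/2) = (6.3819)^(1/2) ≈ 2.5262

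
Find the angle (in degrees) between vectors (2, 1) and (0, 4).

With u = (2, 1), v = (0, 4):
u·v = 2·0 + 1·4 = 0 + 4 = 4.
|u| = √(2² + 1²) = √5, |v| = √(0² + 4²) = √16, so |u||v| = √(5·16) = √80.
cos θ = (u·v)/(|u||v|) = 4/√80 ≈ 0.447214
θ = arccos(0.447214) ≈ 63.43°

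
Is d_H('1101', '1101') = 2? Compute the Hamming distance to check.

Differing positions: none. Hamming distance = 0, so the claim that d_H = 2 is false.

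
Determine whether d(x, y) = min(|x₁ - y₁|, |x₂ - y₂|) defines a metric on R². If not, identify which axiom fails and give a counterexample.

No. d fails identity of indiscernibles: take x = (5, 0) and y = (5, 6). Then d(x,y) = min(|5 - 5|, |0 - 6|) = min(0, 6) = 0, yet x ≠ y.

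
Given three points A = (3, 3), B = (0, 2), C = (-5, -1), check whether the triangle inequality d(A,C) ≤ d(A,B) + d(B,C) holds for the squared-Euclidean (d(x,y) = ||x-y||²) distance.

d(A,B) = 3² + 1² = 10, d(B,C) = 5² + 3² = 34, d(A,C) = 8² + 4² = 80.
d(A,C) = 80 > 10 + 34 = 44. Triangle inequality is VIOLATED. (Squared-Euclidean is not a metric — this is a counterexample.)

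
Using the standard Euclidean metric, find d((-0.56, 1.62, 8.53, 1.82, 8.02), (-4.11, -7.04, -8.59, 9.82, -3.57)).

√(Σ(x_i - y_i)²) = √((-0.56 - (-4.11))² + (1.62 - (-7.04))² + (8.53 - (-8.59))² + (1.82 - 9.82)² + (8.02 - (-3.57))²)
= √(3.55² + 8.66² + 17.12² + (-8)² + 11.59²) = √(12.6025 + 74.9956 + 293.0944 + 64 + 134.3281) = √579.0206 ≈ 24.0628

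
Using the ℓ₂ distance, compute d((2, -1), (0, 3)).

(Σ|x_i - y_i|^2)^(1/2) = (|2 - 0|^2 + |-1 - 3|^2)^(1/2)
= (2^2 + 4^2)^(1/2) = (4 + 16)^(1/2) = (20)^(1/2) ≈ 4.4721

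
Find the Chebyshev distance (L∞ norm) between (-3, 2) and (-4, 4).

max(|x_i - y_i|) = max(|-3 - (-4)|, |2 - 4|) = max(1, 2) = 2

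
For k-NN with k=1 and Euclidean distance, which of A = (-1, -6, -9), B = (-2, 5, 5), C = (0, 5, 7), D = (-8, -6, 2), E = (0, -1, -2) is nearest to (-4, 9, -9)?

Distances: d(A) ≈ 15.2971, d(B) ≈ 14.6969, d(C) ≈ 16.9706, d(D) ≈ 19.0263, d(E) ≈ 12.8452. Nearest: E = (0, -1, -2) with distance 12.8452.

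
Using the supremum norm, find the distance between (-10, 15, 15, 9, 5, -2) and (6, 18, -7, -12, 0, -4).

max(|x_i - y_i|) = max(|-10 - 6|, |15 - 18|, |15 - (-7)|, |9 - (-12)|, |5 - 0|, |-2 - (-4)|) = max(16, 3, 22, 21, 5, 2) = 22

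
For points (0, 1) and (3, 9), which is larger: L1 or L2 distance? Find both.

L1 = |0 - 3| + |1 - 9| = 3 + 8 = 11
L2 = √(3² + 8²) = √73 ≈ 8.544
L1 ≥ L2 always (equality iff movement is along one axis); L1 > L2 here.
Ratio L1/L2 = 11/√73 ≈ 1.2875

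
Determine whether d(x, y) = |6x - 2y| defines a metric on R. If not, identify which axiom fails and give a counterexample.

No. d fails symmetry: d(9, 1) = |6·9 - 2·1| = |52| = 52, but d(1, 9) = |6·1 - 2·9| = |-12| = 12. Since 52 ≠ 12, d(x,y) ≠ d(y,x) in general.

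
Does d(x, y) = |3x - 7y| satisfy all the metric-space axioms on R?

No. d fails symmetry: d(4, 3) = |3·4 - 7·3| = |-9| = 9, but d(3, 4) = |3·3 - 7·4| = |-19| = 19. Since 9 ≠ 19, d(x,y) ≠ d(y,x) in general.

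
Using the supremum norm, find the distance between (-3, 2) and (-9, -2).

max(|x_i - y_i|) = max(|-3 - (-9)|, |2 - (-2)|) = max(6, 4) = 6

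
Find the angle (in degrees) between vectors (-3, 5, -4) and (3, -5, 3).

With u = (-3, 5, -4), v = (3, -5, 3):
u·v = (-3)·3 + 5·(-5) + (-4)·3 = (-9) + (-25) + (-12) = -46.
|u| = √((-3)² + 5² + (-4)²) = √50, |v| = √(3² + (-5)² + 3²) = √43, so |u||v| = √(50·43) = √2150.
cos θ = (u·v)/(|u||v|) = -46/√2150 ≈ -0.992062
θ = arccos(-0.992062) ≈ 172.78°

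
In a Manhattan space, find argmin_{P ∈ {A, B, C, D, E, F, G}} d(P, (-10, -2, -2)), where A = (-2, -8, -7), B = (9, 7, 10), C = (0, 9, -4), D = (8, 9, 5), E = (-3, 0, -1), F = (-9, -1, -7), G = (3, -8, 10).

Distances: d(A) = 19, d(B) = 40, d(C) = 23, d(D) = 36, d(E) = 10, d(F) = 7, d(G) = 31. Nearest: F = (-9, -1, -7) with distance 7.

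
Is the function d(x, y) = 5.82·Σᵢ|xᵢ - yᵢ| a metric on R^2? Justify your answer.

Yes. The L1 (Manhattan) norm induces a metric on R^2, and multiplying a metric by a positive constant 5.82 > 0 preserves all four axioms: non-negativity (5.82·||x-y|| ≥ 0), identity (5.82·||x-y|| = 0 ⟺ ||x-y|| = 0 ⟺ x = y), symmetry (||x-y|| = ||y-x||), and the triangle inequality (5.82·||x-z|| ≤ 5.82·||x-y|| + 5.82·||y-z||). So d is a metric.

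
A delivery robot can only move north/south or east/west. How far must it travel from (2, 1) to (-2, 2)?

Σ|x_i - y_i| = |2 - (-2)| + |1 - 2| = 4 + 1 = 5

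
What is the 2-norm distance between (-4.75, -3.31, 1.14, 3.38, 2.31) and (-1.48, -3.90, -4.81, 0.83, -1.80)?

(Σ|x_i - y_i|^2)^(1/2) = (|-4.75 - (-1.48)|^2 + |-3.31 - (-3.9)|^2 + |1.14 - (-4.81)|^2 + |3.38 - 0.83|^2 + |2.31 - (-1.8)|^2)^(1/2)
= (3.27^2 + 0.59^2 + 5.95^2 + 2.55^2 + 4.11^2)^(1/2) = (10.6929 + 0.3481 + 35.4025 + 6.5025 + 16.8921)^(1/2) = (69.8381)^(1/2) ≈ 8.3569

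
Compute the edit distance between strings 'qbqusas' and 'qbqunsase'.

Let D[i][j] be the edit distance between the first i characters of 'qbqusas' and the first j characters of 'qbqunsase', with D[i][0] = i, D[0][j] = j, and D[i][j] = D[i-1][j-1] if the characters match, else 1 + min(D[i-1][j], D[i][j-1], D[i-1][j-1]). Filling the table (rows: prefixes of 'qbqusas', columns: prefixes of 'qbqunsase'):
     ε  q  b  q  u  n  s  a  s  e
  ε  0  1  2  3  4  5  6  7  8  9
  q  1  0  1  2  3  4  5  6  7  8
  b  2  1  0  1  2  3  4  5  6  7
  q  3  2  1  0  1  2  3  4  5  6
  u  4  3  2  1  0  1  2  3  4  5
  s  5  4  3  2  1  1  1  2  3  4
  a  6  5  4  3  2  2  2  1  2  3
  s  7  6  5  4  3  3  2  2  1  2
The bottom-right entry gives D[7][9] = 2, so no sequence of fewer than 2 edits works. Backtracking through the table gives one optimal edit sequence (2 edits):
  qbqusas → qbqunsas (ins n @5)
  qbqunsas → qbqunsase (ins e @9)
Edit distance = 2.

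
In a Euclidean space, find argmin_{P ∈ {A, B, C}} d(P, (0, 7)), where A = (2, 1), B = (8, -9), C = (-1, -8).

Distances: d(A) ≈ 6.3246, d(B) ≈ 17.8885, d(C) ≈ 15.0333. Nearest: A = (2, 1) with distance 6.3246.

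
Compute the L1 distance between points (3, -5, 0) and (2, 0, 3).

Σ|x_i - y_i| = |3 - 2| + |-5 - 0| + |0 - 3| = 1 + 5 + 3 = 9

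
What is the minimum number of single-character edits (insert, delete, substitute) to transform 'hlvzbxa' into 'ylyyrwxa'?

Let D[i][j] be the edit distance between the first i characters of 'hlvzbxa' and the first j characters of 'ylyyrwxa', with D[i][0] = i, D[0][j] = j, and D[i][j] = D[i-1][j-1] if the characters match, else 1 + min(D[i-1][j], D[i][j-1], D[i-1][j-1]). Filling the table (rows: prefixes of 'hlvzbxa', columns: prefixes of 'ylyyrwxa'):
     ε  y  l  y  y  r  w  x  a
  ε  0  1  2  3  4  5  6  7  8
  h  1  1  2  3  4  5  6  7  8
  l  2  2  1  2  3  4  5  6  7
  v  3  3  2  2  3  4  5  6  7
  z  4  4  3  3  3  4  5  6  7
  b  5  5  4  4  4  4  5  6  7
  x  6  6  5  5  5  5  5  5  6
  a  7  7  6  6  6  6  6  6  5
The bottom-right entry gives D[7][8] = 5, so no sequence of fewer than 5 edits works. Backtracking through the table gives one optimal edit sequence (5 edits):
  hlvzbxa → ylvzbxa (sub h→y @1)
  ylvzbxa → ylyvzbxa (ins y @3)
  ylyvzbxa → ylyyzbxa (sub v→y @4)
  ylyyzbxa → ylyyrbxa (sub z→r @5)
  ylyyrbxa → ylyyrwxa (sub b→w @6)
Edit distance = 5.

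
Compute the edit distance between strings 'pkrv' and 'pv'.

Let D[i][j] be the edit distance between the first i characters of 'pkrv' and the first j characters of 'pv', with D[i][0] = i, D[0][j] = j, and D[i][j] = D[i-1][j-1] if the characters match, else 1 + min(D[i-1][j], D[i][j-1], D[i-1][j-1]). Filling the table (rows: prefixes of 'pkrv', columns: prefixes of 'pv'):
     ε  p  v
  ε  0  1  2
  p  1  0  1
  k  2  1  1
  r  3  2  2
  v  4  3  2
The bottom-right entry gives D[4][2] = 2, so no sequence of fewer than 2 edits works. Backtracking through the table gives one optimal edit sequence (2 edits):
  pkrv → prv (del k @2)
  prv → pv (del r @2)
Edit distance = 2.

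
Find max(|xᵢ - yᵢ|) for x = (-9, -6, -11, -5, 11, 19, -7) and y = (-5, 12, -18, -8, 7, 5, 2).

max(|x_i - y_i|) = max(|-9 - (-5)|, |-6 - 12|, |-11 - (-18)|, |-5 - (-8)|, |11 - 7|, |19 - 5|, |-7 - 2|) = max(4, 18, 7, 3, 4, 14, 9) = 18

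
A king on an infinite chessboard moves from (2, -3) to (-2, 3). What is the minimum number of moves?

max(|x_i - y_i|) = max(|2 - (-2)|, |-3 - 3|) = max(4, 6) = 6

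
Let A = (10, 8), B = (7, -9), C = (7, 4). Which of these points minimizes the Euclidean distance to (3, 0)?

Distances: d(A) ≈ 10.6301, d(B) ≈ 9.8489, d(C) ≈ 5.6569. Nearest: C = (7, 4) with distance 5.6569.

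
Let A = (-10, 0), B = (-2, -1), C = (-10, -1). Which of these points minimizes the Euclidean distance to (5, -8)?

Distances: d(A) = 17, d(B) ≈ 9.8995, d(C) ≈ 16.5529. Nearest: B = (-2, -1) with distance 9.8995.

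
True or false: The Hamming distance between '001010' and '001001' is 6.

Differing positions: 5, 6. Hamming distance = 2, so the claim that d_H = 6 is false.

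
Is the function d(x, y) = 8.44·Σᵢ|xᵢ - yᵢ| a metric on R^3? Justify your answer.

Yes. The L1 (Manhattan) norm induces a metric on R^3, and multiplying a metric by a positive constant 8.44 > 0 preserves all four axioms: non-negativity (8.44·||x-y|| ≥ 0), identity (8.44·||x-y|| = 0 ⟺ ||x-y|| = 0 ⟺ x = y), symmetry (||x-y|| = ||y-x||), and the triangle inequality (8.44·||x-z|| ≤ 8.44·||x-y|| + 8.44·||y-z||). So d is a metric.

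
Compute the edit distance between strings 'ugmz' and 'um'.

Let D[i][j] be the edit distance between the first i characters of 'ugmz' and the first j characters of 'um', with D[i][0] = i, D[0][j] = j, and D[i][j] = D[i-1][j-1] if the characters match, else 1 + min(D[i-1][j], D[i][j-1], D[i-1][j-1]). Filling the table (rows: prefixes of 'ugmz', columns: prefixes of 'um'):
     ε  u  m
  ε  0  1  2
  u  1  0  1
  g  2  1  1
  m  3  2  1
  z  4  3  2
The bottom-right entry gives D[4][2] = 2, so no sequence of fewer than 2 edits works. Backtracking through the table gives one optimal edit sequence (2 edits):
  ugmz → umz (del g @2)
  umz → um (del z @3)
Edit distance = 2.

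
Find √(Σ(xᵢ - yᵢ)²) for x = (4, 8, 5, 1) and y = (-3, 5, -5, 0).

√(Σ(x_i - y_i)²) = √((4 - (-3))² + (8 - 5)² + (5 - (-5))² + (1 - 0)²)
= √(7² + 3² + 10² + 1²) = √(49 + 9 + 100 + 1) = √159 ≈ 12.6095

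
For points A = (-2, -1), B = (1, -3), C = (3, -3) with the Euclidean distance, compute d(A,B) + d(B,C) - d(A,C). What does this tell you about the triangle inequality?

d(A,B) = √(3² + 2²) = √13 ≈ 3.6056, d(B,C) = √(2² + 0²) = √4 = 2, d(A,C) = √(5² + 2²) = √29 ≈ 5.3852.
d(A,B) + d(B,C) - d(A,C) = 3.6056 + 2 - 5.3852 = 5.6056 - 5.3852 = 0.2204 (to 4 decimal places). This is ≥ 0, so the triangle inequality holds for these points.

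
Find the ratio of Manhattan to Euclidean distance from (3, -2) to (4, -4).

L1 = |3 - 4| + |-2 - (-4)| = 1 + 2 = 3
L2 = √(1² + 2²) = √5 ≈ 2.2361
L1 ≥ L2 always (equality iff movement is along one axis); L1 > L2 here.
Ratio L1/L2 = 3/√5 ≈ 1.3416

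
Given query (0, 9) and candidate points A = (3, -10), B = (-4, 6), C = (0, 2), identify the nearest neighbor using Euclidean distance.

Distances: d(A) ≈ 19.2354, d(B) = 5, d(C) = 7. Nearest: B = (-4, 6) with distance 5.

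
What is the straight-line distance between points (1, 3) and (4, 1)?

√(Σ(x_i - y_i)²) = √((1 - 4)² + (3 - 1)²)
= √((-3)² + 2²) = √(9 + 4) = √13 ≈ 3.6056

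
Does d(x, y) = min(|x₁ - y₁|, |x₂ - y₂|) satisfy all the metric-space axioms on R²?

No. d fails identity of indiscernibles: take x = (-3, 0) and y = (-3, 5). Then d(x,y) = min(|-3 - (-3)|, |0 - 5|) = min(0, 5) = 0, yet x ≠ y.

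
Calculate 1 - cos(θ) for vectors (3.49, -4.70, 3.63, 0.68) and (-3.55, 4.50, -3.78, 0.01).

With u = (3.49, -4.70, 3.63, 0.68), v = (-3.55, 4.50, -3.78, 0.01):
u·v = 3.49·(-3.55) + (-4.7)·4.5 + 3.63·(-3.78) + 0.68·0.01 = (-12.3895) + (-21.15) + (-13.7214) + 0.0068 = -47.2541.
|u| = √(3.49² + (-4.7)² + 3.63² + 0.68²) = √(12.1801 + 22.09 + 13.1769 + 0.4624) = √47.9094, |v| = √((-3.55)² + 4.5² + (-3.78)² + 0.01²) = √(12.6025 + 20.25 + 14.2884 + 0.0001) = √47.141.
cos θ = (u·v)/(|u||v|) = -47.2541/(√47.9094·√47.141) ≈ -0.9943
Cosine distance = 1 - cos θ ≈ 1 - (-0.9943) = 1.9943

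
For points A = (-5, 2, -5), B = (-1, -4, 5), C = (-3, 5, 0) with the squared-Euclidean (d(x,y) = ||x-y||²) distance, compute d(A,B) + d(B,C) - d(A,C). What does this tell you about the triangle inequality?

d(A,B) = 4² + 6² + 10² = 152, d(B,C) = 2² + 9² + 5² = 110, d(A,C) = 2² + 3² + 5² = 38.
d(A,B) + d(B,C) - d(A,C) = 152 + 110 - 38 = 262 - 38 = 224. This is ≥ 0, so the triangle inequality holds for these points.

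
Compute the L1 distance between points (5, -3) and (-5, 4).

Σ|x_i - y_i| = |5 - (-5)| + |-3 - 4| = 10 + 7 = 17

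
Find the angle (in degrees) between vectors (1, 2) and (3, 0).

With u = (1, 2), v = (3, 0):
u·v = 1·3 + 2·0 = 3 + 0 = 3.
|u| = √(1² + 2²) = √5, |v| = √(3² + 0²) = √9, so |u||v| = √(5·9) = √45.
cos θ = (u·v)/(|u||v|) = 3/√45 ≈ 0.447214
θ = arccos(0.447214) ≈ 63.43°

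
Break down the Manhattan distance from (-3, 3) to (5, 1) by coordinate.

Σ|x_i - y_i| = |-3 - 5| + |3 - 1| = 8 + 2 = 10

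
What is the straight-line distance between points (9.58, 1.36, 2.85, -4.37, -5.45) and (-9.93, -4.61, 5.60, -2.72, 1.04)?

√(Σ(x_i - y_i)²) = √((9.58 - (-9.93))² + (1.36 - (-4.61))² + (2.85 - 5.6)² + (-4.37 - (-2.72))² + (-5.45 - 1.04)²)
= √(19.51² + 5.97² + (-2.75)² + (-1.65)² + (-6.49)²) = √(380.6401 + 35.6409 + 7.5625 + 2.7225 + 42.1201) = √468.6861 ≈ 21.6492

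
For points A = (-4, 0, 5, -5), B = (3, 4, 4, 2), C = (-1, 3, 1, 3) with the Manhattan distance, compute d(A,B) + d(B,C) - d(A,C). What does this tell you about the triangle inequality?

d(A,B) = 7 + 4 + 1 + 7 = 19, d(B,C) = 4 + 1 + 3 + 1 = 9, d(A,C) = 3 + 3 + 4 + 8 = 18.
d(A,B) + d(B,C) - d(A,C) = 19 + 9 - 18 = 28 - 18 = 10. This is ≥ 0, so the triangle inequality holds for these points.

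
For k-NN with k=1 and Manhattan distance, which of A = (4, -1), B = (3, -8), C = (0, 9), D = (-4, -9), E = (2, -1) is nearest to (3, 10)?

Distances: d(A) = 12, d(B) = 18, d(C) = 4, d(D) = 26, d(E) = 12. Nearest: C = (0, 9) with distance 4.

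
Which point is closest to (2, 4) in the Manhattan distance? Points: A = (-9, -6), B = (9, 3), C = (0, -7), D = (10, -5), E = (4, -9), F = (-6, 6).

Distances: d(A) = 21, d(B) = 8, d(C) = 13, d(D) = 17, d(E) = 15, d(F) = 10. Nearest: B = (9, 3) with distance 8.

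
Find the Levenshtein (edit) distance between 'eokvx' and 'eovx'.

Let D[i][j] be the edit distance between the first i characters of 'eokvx' and the first j characters of 'eovx', with D[i][0] = i, D[0][j] = j, and D[i][j] = D[i-1][j-1] if the characters match, else 1 + min(D[i-1][j], D[i][j-1], D[i-1][j-1]). Filling the table (rows: prefixes of 'eokvx', columns: prefixes of 'eovx'):
     ε  e  o  v  x
  ε  0  1  2  3  4
  e  1  0  1  2  3
  o  2  1  0  1  2
  k  3  2  1  1  2
  v  4  3  2  1  2
  x  5  4  3  2  1
The bottom-right entry gives D[5][4] = 1, so no sequence of fewer than 1 edit works. Backtracking through the table gives one optimal edit sequence (1 edit):
  eokvx → eovx (del k @3)
Edit distance = 1.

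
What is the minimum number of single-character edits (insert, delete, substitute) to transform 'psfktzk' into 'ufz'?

Let D[i][j] be the edit distance between the first i characters of 'psfktzk' and the first j characters of 'ufz', with D[i][0] = i, D[0][j] = j, and D[i][j] = D[i-1][j-1] if the characters match, else 1 + min(D[i-1][j], D[i][j-1], D[i-1][j-1]). Filling the table (rows: prefixes of 'psfktzk', columns: prefixes of 'ufz'):
     ε  u  f  z
  ε  0  1  2  3
  p  1  1  2  3
  s  2  2  2  3
  f  3  3  2  3
  k  4  4  3  3
  t  5  5  4  4
  z  6  6  5  4
  k  7  7  6  5
The bottom-right entry gives D[7][3] = 5, so no sequence of fewer than 5 edits works. Backtracking through the table gives one optimal edit sequence (5 edits):
  psfktzk → sfktzk (del p @1)
  sfktzk → ufktzk (sub s→u @1)
  ufktzk → uftzk (del k @3)
  uftzk → ufzk (del t @3)
  ufzk → ufz (del k @4)
Edit distance = 5.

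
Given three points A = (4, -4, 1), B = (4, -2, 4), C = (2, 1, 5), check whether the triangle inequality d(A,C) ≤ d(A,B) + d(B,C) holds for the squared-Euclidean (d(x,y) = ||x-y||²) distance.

d(A,B) = 0² + 2² + 3² = 13, d(B,C) = 2² + 3² + 1² = 14, d(A,C) = 2² + 5² + 4² = 45.
d(A,C) = 45 > 13 + 14 = 27. Triangle inequality is VIOLATED. (Squared-Euclidean is not a metric — this is a counterexample.)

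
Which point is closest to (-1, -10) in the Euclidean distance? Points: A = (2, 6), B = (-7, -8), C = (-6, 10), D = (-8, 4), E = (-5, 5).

Distances: d(A) ≈ 16.2788, d(B) ≈ 6.3246, d(C) ≈ 20.6155, d(D) ≈ 15.6525, d(E) ≈ 15.5242. Nearest: B = (-7, -8) with distance 6.3246.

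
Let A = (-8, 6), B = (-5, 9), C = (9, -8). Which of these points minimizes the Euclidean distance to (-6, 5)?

Distances: d(A) ≈ 2.2361, d(B) ≈ 4.1231, d(C) ≈ 19.8494. Nearest: A = (-8, 6) with distance 2.2361.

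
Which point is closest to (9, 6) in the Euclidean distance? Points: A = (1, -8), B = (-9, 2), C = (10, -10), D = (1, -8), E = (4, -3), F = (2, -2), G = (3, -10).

Distances: d(A) ≈ 16.1245, d(B) ≈ 18.4391, d(C) ≈ 16.0312, d(D) ≈ 16.1245, d(E) ≈ 10.2956, d(F) ≈ 10.6301, d(G) ≈ 17.088. Nearest: E = (4, -3) with distance 10.2956.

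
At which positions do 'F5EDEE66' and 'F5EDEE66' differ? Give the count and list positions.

Differing positions: none. Hamming distance = 0.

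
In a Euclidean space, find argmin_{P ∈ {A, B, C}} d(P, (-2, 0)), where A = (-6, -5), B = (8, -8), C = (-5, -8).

Distances: d(A) ≈ 6.4031, d(B) ≈ 12.8062, d(C) ≈ 8.544. Nearest: A = (-6, -5) with distance 6.4031.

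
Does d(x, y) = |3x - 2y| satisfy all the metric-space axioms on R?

No. d fails symmetry: d(3, 2) = |3·3 - 2·2| = |5| = 5, but d(2, 3) = |3·2 - 2·3| = |0| = 0. Since 5 ≠ 0, d(x,y) ≠ d(y,x) in general.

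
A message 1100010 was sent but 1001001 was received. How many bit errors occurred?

Differing positions: 2, 4, 6, 7. Hamming distance = 4.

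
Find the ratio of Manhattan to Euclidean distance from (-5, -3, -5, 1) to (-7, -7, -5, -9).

L1 = |-5 - (-7)| + |-3 - (-7)| + |-5 - (-5)| + |1 - (-9)| = 2 + 4 + 0 + 10 = 16
L2 = √(2² + 4² + 0² + 10²) = √120 ≈ 10.9545
L1 ≥ L2 always (equality iff movement is along one axis); L1 > L2 here.
Ratio L1/L2 = 16/√120 ≈ 1.4606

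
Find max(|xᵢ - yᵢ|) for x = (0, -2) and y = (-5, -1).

max(|x_i - y_i|) = max(|0 - (-5)|, |-2 - (-1)|) = max(5, 1) = 5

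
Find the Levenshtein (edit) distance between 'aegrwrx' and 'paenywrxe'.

Let D[i][j] be the edit distance between the first i characters of 'aegrwrx' and the first j characters of 'paenywrxe', with D[i][0] = i, D[0][j] = j, and D[i][j] = D[i-1][j-1] if the characters match, else 1 + min(D[i-1][j], D[i][j-1], D[i-1][j-1]). Filling the table (rows: prefixes of 'aegrwrx', columns: prefixes of 'paenywrxe'):
     ε  p  a  e  n  y  w  r  x  e
  ε  0  1  2  3  4  5  6  7  8  9
  a  1  1  1  2  3  4  5  6  7  8
  e  2  2  2  1  2  3  4  5  6  7
  g  3  3  3  2  2  3  4  5  6  7
  r  4  4  4  3  3  3  4  4  5  6
  w  5  5  5  4  4  4  3  4  5  6
  r  6  6  6  5  5  5  4  3  4  5
  x  7  7  7  6  6  6  5  4  3  4
The bottom-right entry gives D[7][9] = 4, so no sequence of fewer than 4 edits works. Backtracking through the table gives one optimal edit sequence (4 edits):
  aegrwrx → paegrwrx (ins p @1)
  paegrwrx → paenrwrx (sub g→n @4)
  paenrwrx → paenywrx (sub r→y @5)
  paenywrx → paenywrxe (ins e @9)
Edit distance = 4.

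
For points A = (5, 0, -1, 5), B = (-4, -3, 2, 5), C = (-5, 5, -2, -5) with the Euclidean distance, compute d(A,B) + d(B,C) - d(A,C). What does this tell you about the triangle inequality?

d(A,B) = √(9² + 3² + 3² + 0²) = √99 ≈ 9.9499, d(B,C) = √(1² + 8² + 4² + 10²) = √181 ≈ 13.4536, d(A,C) = √(10² + 5² + 1² + 10²) = √226 ≈ 15.0333.
d(A,B) + d(B,C) - d(A,C) = 9.9499 + 13.4536 - 15.0333 = 23.4035 - 15.0333 = 8.3702 (to 4 decimal places). This is ≥ 0, so the triangle inequality holds for these points.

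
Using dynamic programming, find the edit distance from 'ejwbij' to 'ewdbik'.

Let D[i][j] be the edit distance between the first i characters of 'ejwbij' and the first j characters of 'ewdbik', with D[i][0] = i, D[0][j] = j, and D[i][j] = D[i-1][j-1] if the characters match, else 1 + min(D[i-1][j], D[i][j-1], D[i-1][j-1]). Filling the table (rows: prefixes of 'ejwbij', columns: prefixes of 'ewdbik'):
     ε  e  w  d  b  i  k
  ε  0  1  2  3  4  5  6
  e  1  0  1  2  3  4  5
  j  2  1  1  2  3  4  5
  w  3  2  1  2  3  4  5
  b  4  3  2  2  2  3  4
  i  5  4  3  3  3  2  3
  j  6  5  4  4  4  3  3
The bottom-right entry gives D[6][6] = 3, so no sequence of fewer than 3 edits works. Backtracking through the table gives one optimal edit sequence (3 edits):
  ejwbij → ewwbij (sub j→w @2)
  ewwbij → ewdbij (sub w→d @3)
  ewdbij → ewdbik (sub j→k @6)
Edit distance = 3.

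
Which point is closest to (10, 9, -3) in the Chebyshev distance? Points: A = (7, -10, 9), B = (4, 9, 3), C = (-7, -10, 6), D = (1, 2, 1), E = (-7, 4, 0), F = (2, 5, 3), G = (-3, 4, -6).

Distances: d(A) = 19, d(B) = 6, d(C) = 19, d(D) = 9, d(E) = 17, d(F) = 8, d(G) = 13. Nearest: B = (4, 9, 3) with distance 6.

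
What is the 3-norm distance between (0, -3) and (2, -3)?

(Σ|x_i - y_i|^3)^(1/3) = (|0 - 2|^3 + |-3 - (-3)|^3)^(1/3)
= (2^3 + 0^3)^(1/3) = (8 + 0)^(1/3) = (8)^(1/3) = 2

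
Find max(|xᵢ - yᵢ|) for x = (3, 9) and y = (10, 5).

max(|x_i - y_i|) = max(|3 - 10|, |9 - 5|) = max(7, 4) = 7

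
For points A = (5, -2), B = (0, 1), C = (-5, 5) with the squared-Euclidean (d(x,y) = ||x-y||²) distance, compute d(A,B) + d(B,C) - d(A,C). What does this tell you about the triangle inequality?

d(A,B) = 5² + 3² = 34, d(B,C) = 5² + 4² = 41, d(A,C) = 10² + 7² = 149.
d(A,B) + d(B,C) - d(A,C) = 34 + 41 - 149 = 75 - 149 = -74. This is < 0, so the triangle inequality FAILS for these points (squared-Euclidean is not a metric).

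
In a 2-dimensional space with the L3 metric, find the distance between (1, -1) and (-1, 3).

(Σ|x_i - y_i|^3)^(1/3) = (|1 - (-1)|^3 + |-1 - 3|^3)^(1/3)
= (2^3 + 4^3)^(1/3) = (8 + 64)^(1/3) = (72)^(1/3) ≈ 4.1602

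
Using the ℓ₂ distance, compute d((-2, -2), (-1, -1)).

(Σ|x_i - y_i|^2)^(1/2) = (|-2 - (-1)|^2 + |-2 - (-1)|^2)^(1/2)
= (1^2 + 1^2)^(1/2) = (1 + 1)^(1/2) = (2)^(1/2) ≈ 1.4142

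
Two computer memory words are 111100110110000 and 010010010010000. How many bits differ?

Differing positions: 1, 3, 4, 5, 7, 10. Hamming distance = 6.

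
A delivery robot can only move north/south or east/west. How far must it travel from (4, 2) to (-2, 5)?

Σ|x_i - y_i| = |4 - (-2)| + |2 - 5| = 6 + 3 = 9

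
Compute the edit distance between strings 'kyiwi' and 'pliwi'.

Let D[i][j] be the edit distance between the first i characters of 'kyiwi' and the first j characters of 'pliwi', with D[i][0] = i, D[0][j] = j, and D[i][j] = D[i-1][j-1] if the characters match, else 1 + min(D[i-1][j], D[i][j-1], D[i-1][j-1]). Filling the table (rows: prefixes of 'kyiwi', columns: prefixes of 'pliwi'):
     ε  p  l  i  w  i
  ε  0  1  2  3  4  5
  k  1  1  2  3  4  5
  y  2  2  2  3  4  5
  i  3  3  3  2  3  4
  w  4  4  4  3  2  3
  i  5  5  5  4  3  2
The bottom-right entry gives D[5][5] = 2, so no sequence of fewer than 2 edits works. Backtracking through the table gives one optimal edit sequence (2 edits):
  kyiwi → pyiwi (sub k→p @1)
  pyiwi → pliwi (sub y→l @2)
Edit distance = 2.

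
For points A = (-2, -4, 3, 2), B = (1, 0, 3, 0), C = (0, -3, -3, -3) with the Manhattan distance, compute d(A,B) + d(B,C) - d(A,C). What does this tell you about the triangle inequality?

d(A,B) = 3 + 4 + 0 + 2 = 9, d(B,C) = 1 + 3 + 6 + 3 = 13, d(A,C) = 2 + 1 + 6 + 5 = 14.
d(A,B) + d(B,C) - d(A,C) = 9 + 13 - 14 = 22 - 14 = 8. This is ≥ 0, so the triangle inequality holds for these points.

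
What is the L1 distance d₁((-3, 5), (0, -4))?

Σ|x_i - y_i| = |-3 - 0| + |5 - (-4)| = 3 + 9 = 12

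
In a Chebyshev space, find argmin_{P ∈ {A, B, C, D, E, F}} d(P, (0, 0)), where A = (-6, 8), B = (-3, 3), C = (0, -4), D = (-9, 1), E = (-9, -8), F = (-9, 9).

Distances: d(A) = 8, d(B) = 3, d(C) = 4, d(D) = 9, d(E) = 9, d(F) = 9. Nearest: B = (-3, 3) with distance 3.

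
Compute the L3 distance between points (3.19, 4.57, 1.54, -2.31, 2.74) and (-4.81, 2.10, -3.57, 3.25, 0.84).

(Σ|x_i - y_i|^3)^(1/3) = (|3.19 - (-4.81)|^3 + |4.57 - 2.1|^3 + |1.54 - (-3.57)|^3 + |-2.31 - 3.25|^3 + |2.74 - 0.84|^3)^(1/3)
= (8^3 + 2.47^3 + 5.11^3 + 5.56^3 + 1.9^3)^(1/3) ≈ (512 + 15.0692 + 133.4328 + 171.8796 + 6.859)^(1/3) = (839.2406)^(1/3) ≈ 9.4325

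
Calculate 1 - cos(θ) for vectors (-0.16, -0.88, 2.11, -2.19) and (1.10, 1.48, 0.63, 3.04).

With u = (-0.16, -0.88, 2.11, -2.19), v = (1.10, 1.48, 0.63, 3.04):
u·v = (-0.16)·1.1 + (-0.88)·1.48 + 2.11·0.63 + (-2.19)·3.04 = (-0.176) + (-1.3024) + 1.3293 + (-6.6576) = -6.8067.
|u| = √((-0.16)² + (-0.88)² + 2.11² + (-2.19)²) = √(0.0256 + 0.7744 + 4.4521 + 4.7961) = √10.0482, |v| = √(1.1² + 1.48² + 0.63² + 3.04²) = √(1.21 + 2.1904 + 0.3969 + 9.2416) = √13.0389.
cos θ = (u·v)/(|u||v|) = -6.8067/(√10.0482·√13.0389) ≈ -0.5947
Cosine distance = 1 - cos θ ≈ 1 - (-0.5947) = 1.5947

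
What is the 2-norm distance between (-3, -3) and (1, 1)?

(Σ|x_i - y_i|^2)^(1/2) = (|-3 - 1|^2 + |-3 - 1|^2)^(1/2)
= (4^2 + 4^2)^(1/2) = (16 + 16)^(1/2) = (32)^(1/2) ≈ 5.6569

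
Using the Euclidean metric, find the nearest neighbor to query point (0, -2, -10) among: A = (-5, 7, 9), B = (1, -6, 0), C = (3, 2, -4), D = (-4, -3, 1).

Distances: d(A) ≈ 21.6102, d(B) ≈ 10.8167, d(C) ≈ 7.8102, d(D) ≈ 11.7473. Nearest: C = (3, 2, -4) with distance 7.8102.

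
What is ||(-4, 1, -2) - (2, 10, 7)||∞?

max(|x_i - y_i|) = max(|-4 - 2|, |1 - 10|, |-2 - 7|) = max(6, 9, 9) = 9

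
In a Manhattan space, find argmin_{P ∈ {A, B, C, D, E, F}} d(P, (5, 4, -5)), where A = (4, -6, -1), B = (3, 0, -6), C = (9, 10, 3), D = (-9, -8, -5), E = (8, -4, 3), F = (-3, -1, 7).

Distances: d(A) = 15, d(B) = 7, d(C) = 18, d(D) = 26, d(E) = 19, d(F) = 25. Nearest: B = (3, 0, -6) with distance 7.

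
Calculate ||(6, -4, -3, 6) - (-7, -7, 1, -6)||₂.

√(Σ(x_i - y_i)²) = √((6 - (-7))² + (-4 - (-7))² + (-3 - 1)² + (6 - (-6))²)
= √(13² + 3² + (-4)² + 12²) = √(169 + 9 + 16 + 144) = √338 ≈ 18.3848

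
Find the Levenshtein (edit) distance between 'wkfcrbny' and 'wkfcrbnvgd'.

Let D[i][j] be the edit distance between the first i characters of 'wkfcrbny' and the first j characters of 'wkfcrbnvgd', with D[i][0] = i, D[0][j] = j, and D[i][j] = D[i-1][j-1] if the characters match, else 1 + min(D[i-1][j], D[i][j-1], D[i-1][j-1]). Filling the table (rows: prefixes of 'wkfcrbny', columns: prefixes of 'wkfcrbnvgd'):
     ε  w  k  f  c  r  b  n  v  g  d
  ε  0  1  2  3  4  5  6  7  8  9 10
  w  1  0  1  2  3  4  5  6  7  8  9
  k  2  1  0  1  2  3  4  5  6  7  8
  f  3  2  1  0  1  2  3  4  5  6  7
  c  4  3  2  1  0  1  2  3  4  5  6
  r  5  4  3  2  1  0  1  2  3  4  5
  b  6  5  4  3  2  1  0  1  2  3  4
  n  7  6  5  4  3  2  1  0  1  2  3
  y  8  7  6  5  4  3  2  1  1  2  3
The bottom-right entry gives D[8][10] = 3, so no sequence of fewer than 3 edits works. Backtracking through the table gives one optimal edit sequence (3 edits):
  wkfcrbny → wkfcrbnvy (ins v @8)
  wkfcrbnvy → wkfcrbnvgy (ins g @9)
  wkfcrbnvgy → wkfcrbnvgd (sub y→d @10)
Edit distance = 3.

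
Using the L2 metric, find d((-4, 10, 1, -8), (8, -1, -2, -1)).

√(Σ(x_i - y_i)²) = √((-4 - 8)² + (10 - (-1))² + (1 - (-2))² + (-8 - (-1))²)
= √((-12)² + 11² + 3² + (-7)²) = √(144 + 121 + 9 + 49) = √323 ≈ 17.9722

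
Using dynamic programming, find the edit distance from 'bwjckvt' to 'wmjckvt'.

Let D[i][j] be the edit distance between the first i characters of 'bwjckvt' and the first j characters of 'wmjckvt', with D[i][0] = i, D[0][j] = j, and D[i][j] = D[i-1][j-1] if the characters match, else 1 + min(D[i-1][j], D[i][j-1], D[i-1][j-1]). Filling the table (rows: prefixes of 'bwjckvt', columns: prefixes of 'wmjckvt'):
     ε  w  m  j  c  k  v  t
  ε  0  1  2  3  4  5  6  7
  b  1  1  2  3  4  5  6  7
  w  2  1  2  3  4  5  6  7
  j  3  2  2  2  3  4  5  6
  c  4  3  3  3  2  3  4  5
  k  5  4  4  4  3  2  3  4
  v  6  5  5  5  4  3  2  3
  t  7  6  6  6  5  4  3  2
The bottom-right entry gives D[7][7] = 2, so no sequence of fewer than 2 edits works. Backtracking through the table gives one optimal edit sequence (2 edits):
  bwjckvt → wwjckvt (sub b→w @1)
  wwjckvt → wmjckvt (sub w→m @2)
Edit distance = 2.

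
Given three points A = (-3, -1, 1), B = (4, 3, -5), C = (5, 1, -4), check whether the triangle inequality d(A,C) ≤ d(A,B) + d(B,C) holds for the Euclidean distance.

d(A,B) = √(7² + 4² + 6²) = √101 ≈ 10.0499, d(B,C) = √(1² + 2² + 1²) = √6 ≈ 2.4495, d(A,C) = √(8² + 2² + 5²) = √93 ≈ 9.6437.
d(A,C) ≈ 9.6437 ≤ 10.0499 + 2.4495 = 12.4994. Triangle inequality is satisfied.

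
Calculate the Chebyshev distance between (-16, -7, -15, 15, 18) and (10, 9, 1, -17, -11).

max(|x_i - y_i|) = max(|-16 - 10|, |-7 - 9|, |-15 - 1|, |15 - (-17)|, |18 - (-11)|) = max(26, 16, 16, 32, 29) = 32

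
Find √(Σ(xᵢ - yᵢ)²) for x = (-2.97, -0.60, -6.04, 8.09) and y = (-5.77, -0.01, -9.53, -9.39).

√(Σ(x_i - y_i)²) = √((-2.97 - (-5.77))² + (-0.6 - (-0.01))² + (-6.04 - (-9.53))² + (8.09 - (-9.39))²)
= √(2.8² + (-0.59)² + 3.49² + 17.48²) = √(7.84 + 0.3481 + 12.1801 + 305.5504) = √325.9186 ≈ 18.0532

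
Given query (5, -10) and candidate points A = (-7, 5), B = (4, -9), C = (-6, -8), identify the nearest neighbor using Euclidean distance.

Distances: d(A) ≈ 19.2094, d(B) ≈ 1.4142, d(C) ≈ 11.1803. Nearest: B = (4, -9) with distance 1.4142.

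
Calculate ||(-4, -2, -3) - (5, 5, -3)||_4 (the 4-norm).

(Σ|x_i - y_i|^4)^(1/4) = (|-4 - 5|^4 + |-2 - 5|^4 + |-3 - (-3)|^4)^(1/4)
= (9^4 + 7^4 + 0^4)^(1/4) = (6561 + 2401 + 0)^(1/4) = (8962)^(1/4) ≈ 9.7297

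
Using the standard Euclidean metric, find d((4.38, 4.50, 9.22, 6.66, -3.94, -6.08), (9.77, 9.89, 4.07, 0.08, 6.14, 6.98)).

√(Σ(x_i - y_i)²) = √((4.38 - 9.77)² + (4.5 - 9.89)² + (9.22 - 4.07)² + (6.66 - 0.08)² + (-3.94 - 6.14)² + (-6.08 - 6.98)²)
= √((-5.39)² + (-5.39)² + 5.15² + 6.58² + (-10.08)² + (-13.06)²) = √(29.0521 + 29.0521 + 26.5225 + 43.2964 + 101.6064 + 170.5636) = √400.0931 ≈ 20.0023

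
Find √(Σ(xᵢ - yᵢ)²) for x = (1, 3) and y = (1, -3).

√(Σ(x_i - y_i)²) = √((1 - 1)² + (3 - (-3))²)
= √(0² + 6²) = √(0 + 36) = √36 = 6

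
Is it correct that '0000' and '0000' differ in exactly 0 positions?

Differing positions: none. Hamming distance = 0, so the claim is true.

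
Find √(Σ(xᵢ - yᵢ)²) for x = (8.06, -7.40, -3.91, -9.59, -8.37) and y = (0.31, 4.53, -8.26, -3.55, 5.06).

√(Σ(x_i - y_i)²) = √((8.06 - 0.31)² + (-7.4 - 4.53)² + (-3.91 - (-8.26))² + (-9.59 - (-3.55))² + (-8.37 - 5.06)²)
= √(7.75² + (-11.93)² + 4.35² + (-6.04)² + (-13.43)²) = √(60.0625 + 142.3249 + 18.9225 + 36.4816 + 180.3649) = √438.1564 ≈ 20.9322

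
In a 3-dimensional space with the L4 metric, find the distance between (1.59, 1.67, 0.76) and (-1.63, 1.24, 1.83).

(Σ|x_i - y_i|^4)^(1/4) = (|1.59 - (-1.63)|^4 + |1.67 - 1.24|^4 + |0.76 - 1.83|^4)^(1/4)
= (3.22^4 + 0.43^4 + 1.07^4)^(1/4) ≈ (107.5037 + 0.0342 + 1.3108)^(1/4) = (108.8487)^(1/4) ≈ 3.23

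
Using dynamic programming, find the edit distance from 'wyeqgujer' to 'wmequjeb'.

Let D[i][j] be the edit distance between the first i characters of 'wyeqgujer' and the first j characters of 'wmequjeb', with D[i][0] = i, D[0][j] = j, and D[i][j] = D[i-1][j-1] if the characters match, else 1 + min(D[i-1][j], D[i][j-1], D[i-1][j-1]). Filling the table (rows: prefixes of 'wyeqgujer', columns: prefixes of 'wmequjeb'):
     ε  w  m  e  q  u  j  e  b
  ε  0  1  2  3  4  5  6  7  8
  w  1  0  1  2  3  4  5  6  7
  y  2  1  1  2  3  4  5  6  7
  e  3  2  2  1  2  3  4  5  6
  q  4  3  3  2  1  2  3  4  5
  g  5  4  4  3  2  2  3  4  5
  u  6  5  5  4  3  2  3  4  5
  j  7  6  6  5  4  3  2  3  4
  e  8  7  7  6  5  4  3  2  3
  r  9  8  8  7  6  5  4  3  3
The bottom-right entry gives D[9][8] = 3, so no sequence of fewer than 3 edits works. Backtracking through the table gives one optimal edit sequence (3 edits):
  wyeqgujer → wmeqgujer (sub y→m @2)
  wmeqgujer → wmequjer (del g @5)
  wmequjer → wmequjeb (sub r→b @8)
Edit distance = 3.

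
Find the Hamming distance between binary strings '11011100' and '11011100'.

Differing positions: none. Hamming distance = 0.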